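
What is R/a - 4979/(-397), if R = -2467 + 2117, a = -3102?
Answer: 7791904/615747 ≈ 12.654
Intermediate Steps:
R = -350
R/a - 4979/(-397) = -350/(-3102) - 4979/(-397) = -350*(-1/3102) - 4979*(-1/397) = 175/1551 + 4979/397 = 7791904/615747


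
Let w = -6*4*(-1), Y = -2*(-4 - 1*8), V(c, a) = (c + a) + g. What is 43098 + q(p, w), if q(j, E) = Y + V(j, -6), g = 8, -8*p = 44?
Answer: 86237/2 ≈ 43119.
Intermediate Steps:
p = -11/2 (p = -1/8*44 = -11/2 ≈ -5.5000)
V(c, a) = 8 + a + c (V(c, a) = (c + a) + 8 = (a + c) + 8 = 8 + a + c)
Y = 24 (Y = -2*(-4 - 8) = -2*(-12) = 24)
w = 24 (w = -24*(-1) = 24)
q(j, E) = 26 + j (q(j, E) = 24 + (8 - 6 + j) = 24 + (2 + j) = 26 + j)
43098 + q(p, w) = 43098 + (26 - 11/2) = 43098 + 41/2 = 86237/2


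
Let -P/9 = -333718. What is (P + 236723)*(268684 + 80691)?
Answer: 1132039634375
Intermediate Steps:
P = 3003462 (P = -9*(-333718) = 3003462)
(P + 236723)*(268684 + 80691) = (3003462 + 236723)*(268684 + 80691) = 3240185*349375 = 1132039634375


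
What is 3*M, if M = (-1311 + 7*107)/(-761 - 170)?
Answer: 1686/931 ≈ 1.8110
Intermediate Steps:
M = 562/931 (M = (-1311 + 749)/(-931) = -562*(-1/931) = 562/931 ≈ 0.60365)
3*M = 3*(562/931) = 1686/931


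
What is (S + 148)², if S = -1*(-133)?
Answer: 78961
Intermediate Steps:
S = 133
(S + 148)² = (133 + 148)² = 281² = 78961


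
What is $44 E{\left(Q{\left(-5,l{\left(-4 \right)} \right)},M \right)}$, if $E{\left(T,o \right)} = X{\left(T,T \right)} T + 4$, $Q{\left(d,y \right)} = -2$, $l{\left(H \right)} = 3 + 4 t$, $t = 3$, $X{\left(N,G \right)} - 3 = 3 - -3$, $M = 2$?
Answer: $-616$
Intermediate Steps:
$X{\left(N,G \right)} = 9$ ($X{\left(N,G \right)} = 3 + \left(3 - -3\right) = 3 + \left(3 + 3\right) = 3 + 6 = 9$)
$l{\left(H \right)} = 15$ ($l{\left(H \right)} = 3 + 4 \cdot 3 = 3 + 12 = 15$)
$E{\left(T,o \right)} = 4 + 9 T$ ($E{\left(T,o \right)} = 9 T + 4 = 4 + 9 T$)
$44 E{\left(Q{\left(-5,l{\left(-4 \right)} \right)},M \right)} = 44 \left(4 + 9 \left(-2\right)\right) = 44 \left(4 - 18\right) = 44 \left(-14\right) = -616$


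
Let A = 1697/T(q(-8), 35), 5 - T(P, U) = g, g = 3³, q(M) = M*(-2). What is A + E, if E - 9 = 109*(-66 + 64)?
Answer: -6295/22 ≈ -286.14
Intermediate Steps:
q(M) = -2*M
g = 27
T(P, U) = -22 (T(P, U) = 5 - 1*27 = 5 - 27 = -22)
A = -1697/22 (A = 1697/(-22) = 1697*(-1/22) = -1697/22 ≈ -77.136)
E = -209 (E = 9 + 109*(-66 + 64) = 9 + 109*(-2) = 9 - 218 = -209)
A + E = -1697/22 - 209 = -6295/22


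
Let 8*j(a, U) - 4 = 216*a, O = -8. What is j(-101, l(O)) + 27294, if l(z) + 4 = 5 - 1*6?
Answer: 49135/2 ≈ 24568.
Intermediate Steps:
l(z) = -5 (l(z) = -4 + (5 - 1*6) = -4 + (5 - 6) = -4 - 1 = -5)
j(a, U) = ½ + 27*a (j(a, U) = ½ + (216*a)/8 = ½ + 27*a)
j(-101, l(O)) + 27294 = (½ + 27*(-101)) + 27294 = (½ - 2727) + 27294 = -5453/2 + 27294 = 49135/2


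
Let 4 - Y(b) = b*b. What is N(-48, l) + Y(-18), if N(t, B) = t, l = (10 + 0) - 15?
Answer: -368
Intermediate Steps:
Y(b) = 4 - b² (Y(b) = 4 - b*b = 4 - b²)
l = -5 (l = 10 - 15 = -5)
N(-48, l) + Y(-18) = -48 + (4 - 1*(-18)²) = -48 + (4 - 1*324) = -48 + (4 - 324) = -48 - 320 = -368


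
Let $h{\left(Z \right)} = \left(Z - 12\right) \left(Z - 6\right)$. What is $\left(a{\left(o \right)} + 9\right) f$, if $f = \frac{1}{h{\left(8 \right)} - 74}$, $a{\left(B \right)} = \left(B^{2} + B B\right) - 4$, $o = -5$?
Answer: $- \frac{55}{82} \approx -0.67073$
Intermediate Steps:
$h{\left(Z \right)} = \left(-12 + Z\right) \left(-6 + Z\right)$
$a{\left(B \right)} = -4 + 2 B^{2}$ ($a{\left(B \right)} = \left(B^{2} + B^{2}\right) - 4 = 2 B^{2} - 4 = -4 + 2 B^{2}$)
$f = - \frac{1}{82}$ ($f = \frac{1}{\left(72 + 8^{2} - 144\right) - 74} = \frac{1}{\left(72 + 64 - 144\right) - 74} = \frac{1}{-8 - 74} = \frac{1}{-82} = - \frac{1}{82} \approx -0.012195$)
$\left(a{\left(o \right)} + 9\right) f = \left(\left(-4 + 2 \left(-5\right)^{2}\right) + 9\right) \left(- \frac{1}{82}\right) = \left(\left(-4 + 2 \cdot 25\right) + 9\right) \left(- \frac{1}{82}\right) = \left(\left(-4 + 50\right) + 9\right) \left(- \frac{1}{82}\right) = \left(46 + 9\right) \left(- \frac{1}{82}\right) = 55 \left(- \frac{1}{82}\right) = - \frac{55}{82}$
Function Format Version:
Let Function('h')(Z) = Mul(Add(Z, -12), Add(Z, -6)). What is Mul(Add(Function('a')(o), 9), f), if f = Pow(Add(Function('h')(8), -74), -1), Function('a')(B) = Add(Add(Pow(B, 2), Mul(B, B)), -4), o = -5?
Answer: Rational(-55, 82) ≈ -0.67073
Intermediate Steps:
Function('h')(Z) = Mul(Add(-12, Z), Add(-6, Z))
Function('a')(B) = Add(-4, Mul(2, Pow(B, 2))) (Function('a')(B) = Add(Add(Pow(B, 2), Pow(B, 2)), -4) = Add(Mul(2, Pow(B, 2)), -4) = Add(-4, Mul(2, Pow(B, 2))))
f = Rational(-1, 82) (f = Pow(Add(Add(72, Pow(8, 2), Mul(-18, 8)), -74), -1) = Pow(Add(Add(72, 64, -144), -74), -1) = Pow(Add(-8, -74), -1) = Pow(-82, -1) = Rational(-1, 82) ≈ -0.012195)
Mul(Add(Function('a')(o), 9), f) = Mul(Add(Add(-4, Mul(2, Pow(-5, 2))), 9), Rational(-1, 82)) = Mul(Add(Add(-4, Mul(2, 25)), 9), Rational(-1, 82)) = Mul(Add(Add(-4, 50), 9), Rational(-1, 82)) = Mul(Add(46, 9), Rational(-1, 82)) = Mul(55, Rational(-1, 82)) = Rational(-55, 82)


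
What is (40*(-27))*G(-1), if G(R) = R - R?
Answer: 0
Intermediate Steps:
G(R) = 0
(40*(-27))*G(-1) = (40*(-27))*0 = -1080*0 = 0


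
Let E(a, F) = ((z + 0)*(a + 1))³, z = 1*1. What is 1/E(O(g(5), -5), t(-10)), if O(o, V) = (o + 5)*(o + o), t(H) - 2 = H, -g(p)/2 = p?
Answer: 1/1030301 ≈ 9.7059e-7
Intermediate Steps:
g(p) = -2*p
t(H) = 2 + H
z = 1
O(o, V) = 2*o*(5 + o) (O(o, V) = (5 + o)*(2*o) = 2*o*(5 + o))
E(a, F) = (1 + a)³ (E(a, F) = ((1 + 0)*(a + 1))³ = (1*(1 + a))³ = (1 + a)³)
1/E(O(g(5), -5), t(-10)) = 1/((1 + 2*(-2*5)*(5 - 2*5))³) = 1/((1 + 2*(-10)*(5 - 10))³) = 1/((1 + 2*(-10)*(-5))³) = 1/((1 + 100)³) = 1/(101³) = 1/1030301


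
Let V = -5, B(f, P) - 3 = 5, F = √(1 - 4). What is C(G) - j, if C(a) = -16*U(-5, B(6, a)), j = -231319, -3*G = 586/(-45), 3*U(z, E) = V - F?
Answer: 694037/3 + 16*I*√3/3 ≈ 2.3135e+5 + 9.2376*I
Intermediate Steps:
F = I*√3 (F = √(-3) = I*√3 ≈ 1.732*I)
B(f, P) = 8 (B(f, P) = 3 + 5 = 8)
U(z, E) = -5/3 - I*√3/3 (U(z, E) = (-5 - I*√3)/3 = -5/3 - I*√3/3)
G = 586/135 (G = -586/(3*(-45)) = -586*(-1)/(3*45) = -⅓*(-586/45) = 586/135 ≈ 4.3407)
C(a) = 80/3 + 16*I*√3/3 (C(a) = -16*(-5/3 - I*√3/3) = 80/3 + 16*I*√3/3)
C(G) - j = (80/3 + 16*I*√3/3) - 1*(-231319) = (80/3 + 16*I*√3/3) + 231319 = 694037/3 + 16*I*√3/3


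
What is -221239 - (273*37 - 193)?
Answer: -231147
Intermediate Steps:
-221239 - (273*37 - 193) = -221239 - (10101 - 193) = -221239 - 1*9908 = -221239 - 9908 = -231147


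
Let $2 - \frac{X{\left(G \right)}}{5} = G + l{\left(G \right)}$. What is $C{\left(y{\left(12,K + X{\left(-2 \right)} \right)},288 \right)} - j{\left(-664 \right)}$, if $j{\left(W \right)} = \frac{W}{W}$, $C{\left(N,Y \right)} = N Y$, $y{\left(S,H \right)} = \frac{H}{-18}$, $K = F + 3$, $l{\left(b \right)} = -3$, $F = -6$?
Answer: $-513$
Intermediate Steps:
$X{\left(G \right)} = 25 - 5 G$ ($X{\left(G \right)} = 10 - 5 \left(G - 3\right) = 10 - 5 \left(-3 + G\right) = 10 - \left(-15 + 5 G\right) = 25 - 5 G$)
$K = -3$ ($K = -6 + 3 = -3$)
$y{\left(S,H \right)} = - \frac{H}{18}$ ($y{\left(S,H \right)} = H \left(- \frac{1}{18}\right) = - \frac{H}{18}$)
$j{\left(W \right)} = 1$
$C{\left(y{\left(12,K + X{\left(-2 \right)} \right)},288 \right)} - j{\left(-664 \right)} = - \frac{-3 + \left(25 - -10\right)}{18} \cdot 288 - 1 = - \frac{-3 + \left(25 + 10\right)}{18} \cdot 288 - 1 = - \frac{-3 + 35}{18} \cdot 288 - 1 = \left(- \frac{1}{18}\right) 32 \cdot 288 - 1 = \left(- \frac{16}{9}\right) 288 - 1 = -512 - 1 = -513$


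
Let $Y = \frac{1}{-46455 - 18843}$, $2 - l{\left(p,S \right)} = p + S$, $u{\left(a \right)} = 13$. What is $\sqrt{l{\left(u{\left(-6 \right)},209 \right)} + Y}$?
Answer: $\frac{i \sqrt{938042402178}}{65298} \approx 14.832 i$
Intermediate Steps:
$l{\left(p,S \right)} = 2 - S - p$ ($l{\left(p,S \right)} = 2 - \left(p + S\right) = 2 - \left(S + p\right) = 2 - S - p$)
$Y = - \frac{1}{65298}$ ($Y = \frac{1}{-65298} = - \frac{1}{65298} \approx -1.5314 \cdot 10^{-5}$)
$\sqrt{l{\left(u{\left(-6 \right)},209 \right)} + Y} = \sqrt{\left(2 - 209 - 13\right) - \frac{1}{65298}} = \sqrt{-220 - \frac{1}{65298}} = \sqrt{- \frac{14365561}{65298}} = \frac{i \sqrt{938042402178}}{65298}$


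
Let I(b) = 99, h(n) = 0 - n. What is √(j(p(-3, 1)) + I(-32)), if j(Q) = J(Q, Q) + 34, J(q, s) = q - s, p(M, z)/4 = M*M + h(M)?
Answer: √133 ≈ 11.533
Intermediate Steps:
h(n) = -n
p(M, z) = -4*M + 4*M² (p(M, z) = 4*(M*M - M) = 4*(M² - M) = -4*M + 4*M²)
j(Q) = 34 (j(Q) = (Q - Q) + 34 = 0 + 34 = 34)
√(j(p(-3, 1)) + I(-32)) = √(34 + 99) = √133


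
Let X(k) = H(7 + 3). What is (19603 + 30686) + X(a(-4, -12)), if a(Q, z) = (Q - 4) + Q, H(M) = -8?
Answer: 50281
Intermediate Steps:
a(Q, z) = -4 + 2*Q (a(Q, z) = (-4 + Q) + Q = -4 + 2*Q)
X(k) = -8
(19603 + 30686) + X(a(-4, -12)) = (19603 + 30686) - 8 = 50289 - 8 = 50281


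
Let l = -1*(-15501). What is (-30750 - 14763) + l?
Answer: -30012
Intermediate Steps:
l = 15501
(-30750 - 14763) + l = (-30750 - 14763) + 15501 = -45513 + 15501 = -30012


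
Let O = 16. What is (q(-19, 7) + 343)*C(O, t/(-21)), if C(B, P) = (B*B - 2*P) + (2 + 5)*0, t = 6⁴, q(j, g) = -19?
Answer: 860544/7 ≈ 1.2293e+5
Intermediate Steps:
t = 1296
C(B, P) = B² - 2*P (C(B, P) = (B² - 2*P) + 7*0 = (B² - 2*P) + 0 = B² - 2*P)
(q(-19, 7) + 343)*C(O, t/(-21)) = (-19 + 343)*(16² - 2592/(-21)) = 324*(256 - 2592*(-1)/21) = 324*(256 - 2*(-432/7)) = 324*(256 + 864/7) = 324*(2656/7) = 860544/7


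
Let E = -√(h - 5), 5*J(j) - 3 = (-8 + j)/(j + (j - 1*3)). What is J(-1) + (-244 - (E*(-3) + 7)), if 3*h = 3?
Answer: -6251/25 - 6*I ≈ -250.04 - 6.0*I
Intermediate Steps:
h = 1 (h = (⅓)*3 = 1)
J(j) = ⅗ + (-8 + j)/(5*(-3 + 2*j)) (J(j) = ⅗ + ((-8 + j)/(j + (j - 1*3)))/5 = ⅗ + ((-8 + j)/(j + (j - 3)))/5 = ⅗ + ((-8 + j)/(j + (-3 + j)))/5 = ⅗ + ((-8 + j)/(-3 + 2*j))/5 = ⅗ + (-8 + j)/(5*(-3 + 2*j)))
E = -2*I (E = -√(1 - 5) = -√(-4) = -2*I ≈ -2.0*I)
J(-1) + (-244 - (E*(-3) + 7)) = (-17 + 7*(-1))/(5*(-3 + 2*(-1))) + (-244 - (-2*I*(-3) + 7)) = (-17 - 7)/(5*(-3 - 2)) + (-244 - (6*I + 7)) = (⅕)*(-24)/(-5) + (-244 - (7 + 6*I)) = (⅕)*(-⅕)*(-24) + (-244 + (-7 - 6*I)) = 24/25 + (-251 - 6*I) = -6251/25 - 6*I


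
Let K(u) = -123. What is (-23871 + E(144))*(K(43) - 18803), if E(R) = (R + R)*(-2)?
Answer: 462683922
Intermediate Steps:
E(R) = -4*R (E(R) = (2*R)*(-2) = -4*R)
(-23871 + E(144))*(K(43) - 18803) = (-23871 - 4*144)*(-123 - 18803) = (-23871 - 576)*(-18926) = -24447*(-18926) = 462683922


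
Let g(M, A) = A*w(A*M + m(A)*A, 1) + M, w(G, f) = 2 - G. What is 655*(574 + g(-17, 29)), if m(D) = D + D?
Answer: -22182230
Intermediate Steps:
m(D) = 2*D
g(M, A) = M + A*(2 - 2*A² - A*M) (g(M, A) = A*(2 - (A*M + (2*A)*A)) + M = A*(2 - (A*M + 2*A²)) + M = A*(2 - (2*A² + A*M)) + M = A*(2 + (-2*A² - A*M)) + M = A*(2 - 2*A² - A*M) + M = M + A*(2 - 2*A² - A*M))
655*(574 + g(-17, 29)) = 655*(574 + (-17 - 1*29*(-2 + 29*(-17 + 2*29)))) = 655*(574 + (-17 - 1*29*(-2 + 29*(-17 + 58)))) = 655*(574 + (-17 - 1*29*(-2 + 29*41))) = 655*(574 + (-17 - 1*29*(-2 + 1189))) = 655*(574 + (-17 - 1*29*1187)) = 655*(574 + (-17 - 34423)) = 655*(574 - 34440) = 655*(-33866) = -22182230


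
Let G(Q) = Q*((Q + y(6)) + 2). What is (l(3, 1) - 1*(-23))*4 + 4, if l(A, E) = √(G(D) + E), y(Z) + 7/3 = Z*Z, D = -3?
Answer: 96 + 4*I*√97 ≈ 96.0 + 39.395*I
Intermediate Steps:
y(Z) = -7/3 + Z² (y(Z) = -7/3 + Z*Z = -7/3 + Z²)
G(Q) = Q*(107/3 + Q) (G(Q) = Q*((Q + (-7/3 + 6²)) + 2) = Q*((Q + (-7/3 + 36)) + 2) = Q*((Q + 101/3) + 2) = Q*((101/3 + Q) + 2) = Q*(107/3 + Q))
l(A, E) = √(-98 + E) (l(A, E) = √((⅓)*(-3)*(107 + 3*(-3)) + E) = √((⅓)*(-3)*(107 - 9) + E) = √((⅓)*(-3)*98 + E) = √(-98 + E))
(l(3, 1) - 1*(-23))*4 + 4 = (√(-98 + 1) - 1*(-23))*4 + 4 = (√(-97) + 23)*4 + 4 = (I*√97 + 23)*4 + 4 = (23 + I*√97)*4 + 4 = (92 + 4*I*√97) + 4 = 96 + 4*I*√97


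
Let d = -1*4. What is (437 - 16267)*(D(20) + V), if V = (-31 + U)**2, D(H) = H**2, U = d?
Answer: -25723750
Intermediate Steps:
d = -4
U = -4
V = 1225 (V = (-31 - 4)**2 = (-35)**2 = 1225)
(437 - 16267)*(D(20) + V) = (437 - 16267)*(20**2 + 1225) = -15830*(400 + 1225) = -15830*1625 = -25723750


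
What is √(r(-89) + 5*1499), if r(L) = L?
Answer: 23*√14 ≈ 86.058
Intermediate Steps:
√(r(-89) + 5*1499) = √(-89 + 5*1499) = √(-89 + 7495) = √7406 = 23*√14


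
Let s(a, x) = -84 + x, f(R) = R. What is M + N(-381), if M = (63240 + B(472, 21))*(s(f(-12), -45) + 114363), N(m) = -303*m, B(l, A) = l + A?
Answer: 7280590965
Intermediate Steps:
B(l, A) = A + l
M = 7280475522 (M = (63240 + (21 + 472))*((-84 - 45) + 114363) = (63240 + 493)*(-129 + 114363) = 63733*114234 = 7280475522)
M + N(-381) = 7280475522 - 303*(-381) = 7280475522 + 115443 = 7280590965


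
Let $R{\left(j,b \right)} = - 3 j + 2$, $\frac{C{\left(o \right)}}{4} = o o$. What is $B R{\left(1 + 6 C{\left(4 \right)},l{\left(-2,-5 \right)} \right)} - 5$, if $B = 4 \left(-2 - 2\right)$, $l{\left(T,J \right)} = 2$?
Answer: $18443$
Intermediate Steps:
$C{\left(o \right)} = 4 o^{2}$ ($C{\left(o \right)} = 4 o o = 4 o^{2}$)
$B = -16$ ($B = 4 \left(-4\right) = -16$)
$R{\left(j,b \right)} = 2 - 3 j$
$B R{\left(1 + 6 C{\left(4 \right)},l{\left(-2,-5 \right)} \right)} - 5 = - 16 \left(2 - 3 \left(1 + 6 \cdot 4 \cdot 4^{2}\right)\right) - 5 = - 16 \left(2 - 3 \left(1 + 6 \cdot 4 \cdot 16\right)\right) - 5 = - 16 \left(2 - 3 \left(1 + 6 \cdot 64\right)\right) - 5 = - 16 \left(2 - 3 \left(1 + 384\right)\right) - 5 = - 16 \left(2 - 1155\right) - 5 = \left(-16\right) \left(-1153\right) - 5 = 18448 - 5 = 18443$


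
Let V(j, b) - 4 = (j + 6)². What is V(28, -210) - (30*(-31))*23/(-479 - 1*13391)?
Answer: 1606781/1387 ≈ 1158.5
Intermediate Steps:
V(j, b) = 4 + (6 + j)² (V(j, b) = 4 + (j + 6)² = 4 + (6 + j)²)
V(28, -210) - (30*(-31))*23/(-479 - 1*13391) = (4 + (6 + 28)²) - (30*(-31))*23/(-479 - 1*13391) = (4 + 34²) - (-930*23)/(-479 - 13391) = (4 + 1156) - (-21390)/(-13870) = 1160 - (-21390)*(-1)/13870 = 1160 - 1*2139/1387 = 1160 - 2139/1387 = 1606781/1387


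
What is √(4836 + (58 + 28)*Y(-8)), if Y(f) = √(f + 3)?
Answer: √(4836 + 86*I*√5) ≈ 69.555 + 1.382*I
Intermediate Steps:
Y(f) = √(3 + f)
√(4836 + (58 + 28)*Y(-8)) = √(4836 + (58 + 28)*√(3 - 8)) = √(4836 + 86*√(-5)) = √(4836 + 86*(I*√5)) = √(4836 + 86*I*√5)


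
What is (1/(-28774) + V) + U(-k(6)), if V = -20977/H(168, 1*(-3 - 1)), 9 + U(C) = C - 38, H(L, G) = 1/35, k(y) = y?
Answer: -21127251953/28774 ≈ -7.3425e+5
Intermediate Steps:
H(L, G) = 1/35
U(C) = -47 + C (U(C) = -9 + (C - 38) = -9 + (-38 + C) = -47 + C)
V = -734195 (V = -20977/1/35 = -20977*35 = -734195)
(1/(-28774) + V) + U(-k(6)) = (1/(-28774) - 734195) + (-47 - 1*6) = (-1/28774 - 734195) + (-47 - 6) = -21125726931/28774 - 53 = -21127251953/28774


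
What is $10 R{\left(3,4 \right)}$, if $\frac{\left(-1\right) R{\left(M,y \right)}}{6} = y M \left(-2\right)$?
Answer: $1440$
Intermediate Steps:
$R{\left(M,y \right)} = 12 M y$ ($R{\left(M,y \right)} = - 6 y M \left(-2\right) = - 6 M y \left(-2\right) = - 6 \left(- 2 M y\right) = 12 M y$)
$10 R{\left(3,4 \right)} = 10 \cdot 12 \cdot 3 \cdot 4 = 10 \cdot 144 = 1440$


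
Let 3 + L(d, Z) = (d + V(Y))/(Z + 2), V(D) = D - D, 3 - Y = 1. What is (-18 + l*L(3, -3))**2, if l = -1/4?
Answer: 1089/4 ≈ 272.25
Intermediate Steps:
Y = 2 (Y = 3 - 1*1 = 3 - 1 = 2)
l = -1/4 (l = -1*1/4 = -1/4 ≈ -0.25000)
V(D) = 0
L(d, Z) = -3 + d/(2 + Z) (L(d, Z) = -3 + (d + 0)/(Z + 2) = -3 + d/(2 + Z))
(-18 + l*L(3, -3))**2 = (-18 - (-6 + 3 - 3*(-3))/(4*(2 - 3)))**2 = (-18 - (-6 + 3 + 9)/(4*(-1)))**2 = (-18 - (-1)*6/4)**2 = (-18 - 1/4*(-6))**2 = (-18 + 3/2)**2 = (-33/2)**2 = 1089/4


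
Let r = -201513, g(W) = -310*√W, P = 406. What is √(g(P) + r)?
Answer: √(-201513 - 310*√406) ≈ 455.81*I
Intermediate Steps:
√(g(P) + r) = √(-310*√406 - 201513) = √(-201513 - 310*√406)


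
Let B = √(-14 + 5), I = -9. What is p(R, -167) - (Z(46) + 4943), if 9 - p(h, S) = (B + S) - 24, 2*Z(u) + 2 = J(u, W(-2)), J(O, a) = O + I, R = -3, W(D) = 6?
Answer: -9521/2 - 3*I ≈ -4760.5 - 3.0*I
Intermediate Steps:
B = 3*I (B = √(-9) = 3*I ≈ 3.0*I)
J(O, a) = -9 + O (J(O, a) = O - 9 = -9 + O)
Z(u) = -11/2 + u/2 (Z(u) = -1 + (-9 + u)/2 = -1 + (-9/2 + u/2) = -11/2 + u/2)
p(h, S) = 33 - S - 3*I (p(h, S) = 9 - ((3*I + S) - 24) = 9 - ((S + 3*I) - 24) = 9 - (-24 + S + 3*I) = 9 + (24 - S - 3*I) = 33 - S - 3*I)
p(R, -167) - (Z(46) + 4943) = (33 - 1*(-167) - 3*I) - ((-11/2 + (½)*46) + 4943) = (33 + 167 - 3*I) - ((-11/2 + 23) + 4943) = (200 - 3*I) - (35/2 + 4943) = (200 - 3*I) - 1*9921/2 = (200 - 3*I) - 9921/2 = -9521/2 - 3*I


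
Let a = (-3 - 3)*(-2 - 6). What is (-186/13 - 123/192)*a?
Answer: -37311/52 ≈ -717.52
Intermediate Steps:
a = 48 (a = -6*(-8) = 48)
(-186/13 - 123/192)*a = (-186/13 - 123/192)*48 = (-186*1/13 - 123*1/192)*48 = (-186/13 - 41/64)*48 = -12437/832*48 = -37311/52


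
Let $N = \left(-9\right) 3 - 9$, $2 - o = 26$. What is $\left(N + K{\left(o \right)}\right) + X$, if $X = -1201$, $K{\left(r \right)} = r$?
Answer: $-1261$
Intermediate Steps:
$o = -24$ ($o = 2 - 26 = -24$)
$N = -36$ ($N = -27 - 9 = -36$)
$\left(N + K{\left(o \right)}\right) + X = \left(-36 - 24\right) - 1201 = -60 - 1201 = -1261$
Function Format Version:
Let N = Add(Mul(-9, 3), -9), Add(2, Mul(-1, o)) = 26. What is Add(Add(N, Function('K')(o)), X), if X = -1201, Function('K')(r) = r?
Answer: -1261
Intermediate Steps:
o = -24 (o = Add(2, Mul(-1, 26)) = Add(2, -26) = -24)
N = -36 (N = Add(-27, -9) = -36)
Add(Add(N, Function('K')(o)), X) = Add(Add(-36, -24), -1201) = Add(-60, -1201) = -1261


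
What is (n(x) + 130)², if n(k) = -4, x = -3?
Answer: 15876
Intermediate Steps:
(n(x) + 130)² = (-4 + 130)² = 126² = 15876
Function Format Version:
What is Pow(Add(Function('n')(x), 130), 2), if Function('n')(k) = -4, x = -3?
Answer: 15876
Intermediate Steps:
Pow(Add(Function('n')(x), 130), 2) = Pow(Add(-4, 130), 2) = Pow(126, 2) = 15876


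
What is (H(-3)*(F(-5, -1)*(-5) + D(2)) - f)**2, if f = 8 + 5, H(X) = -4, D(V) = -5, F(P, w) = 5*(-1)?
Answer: 8649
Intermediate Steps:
F(P, w) = -5
f = 13
(H(-3)*(F(-5, -1)*(-5) + D(2)) - f)**2 = (-4*(-5*(-5) - 5) - 1*13)**2 = (-4*(25 - 5) - 13)**2 = (-4*20 - 13)**2 = (-80 - 13)**2 = (-93)**2 = 8649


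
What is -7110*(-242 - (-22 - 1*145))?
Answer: 533250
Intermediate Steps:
-7110*(-242 - (-22 - 1*145)) = -7110*(-242 - (-22 - 145)) = -7110*(-242 - 1*(-167)) = -7110*(-242 + 167) = -7110*(-75) = 533250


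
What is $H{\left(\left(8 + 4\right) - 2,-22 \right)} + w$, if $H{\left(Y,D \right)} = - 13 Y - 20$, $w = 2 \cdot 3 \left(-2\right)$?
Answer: $-162$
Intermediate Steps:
$w = -12$ ($w = 6 \left(-2\right) = -12$)
$H{\left(Y,D \right)} = -20 - 13 Y$
$H{\left(\left(8 + 4\right) - 2,-22 \right)} + w = \left(-20 - 13 \left(\left(8 + 4\right) - 2\right)\right) - 12 = \left(-20 - 13 \left(12 - 2\right)\right) - 12 = \left(-20 - 130\right) - 12 = -150 - 12 = -162$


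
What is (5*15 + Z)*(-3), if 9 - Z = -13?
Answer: -291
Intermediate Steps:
Z = 22 (Z = 9 - 1*(-13) = 9 + 13 = 22)
(5*15 + Z)*(-3) = (5*15 + 22)*(-3) = (75 + 22)*(-3) = 97*(-3) = -291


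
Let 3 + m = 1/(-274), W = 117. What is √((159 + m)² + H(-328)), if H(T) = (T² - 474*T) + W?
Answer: √21584940197/274 ≈ 536.20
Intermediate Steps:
m = -823/274 (m = -3 + 1/(-274) = -3 - 1/274 = -823/274 ≈ -3.0037)
H(T) = 117 + T² - 474*T (H(T) = (T² - 474*T) + 117 = 117 + T² - 474*T)
√((159 + m)² + H(-328)) = √((159 - 823/274)² + (117 + (-328)² - 474*(-328))) = √((42743/274)² + (117 + 107584 + 155472)) = √(1826964049/75076 + 263173) = √(21584940197/75076) = √21584940197/274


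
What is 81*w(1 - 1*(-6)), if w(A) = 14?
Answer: 1134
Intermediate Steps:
81*w(1 - 1*(-6)) = 81*14 = 1134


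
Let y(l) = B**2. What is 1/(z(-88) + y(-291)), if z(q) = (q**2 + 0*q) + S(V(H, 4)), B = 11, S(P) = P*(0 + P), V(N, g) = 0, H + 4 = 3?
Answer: 1/7865 ≈ 0.00012715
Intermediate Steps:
H = -1 (H = -4 + 3 = -1)
S(P) = P**2 (S(P) = P*P = P**2)
z(q) = q**2 (z(q) = (q**2 + 0*q) + 0**2 = (q**2 + 0) + 0 = q**2 + 0 = q**2)
y(l) = 121 (y(l) = 11**2 = 121)
1/(z(-88) + y(-291)) = 1/((-88)**2 + 121) = 1/(7744 + 121) = 1/7865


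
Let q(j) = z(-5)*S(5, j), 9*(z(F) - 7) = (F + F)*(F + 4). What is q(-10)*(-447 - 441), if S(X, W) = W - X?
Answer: 108040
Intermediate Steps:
z(F) = 7 + 2*F*(4 + F)/9 (z(F) = 7 + ((F + F)*(F + 4))/9 = 7 + ((2*F)*(4 + F))/9 = 7 + (2*F*(4 + F))/9 = 7 + 2*F*(4 + F)/9)
q(j) = -365/9 + 73*j/9 (q(j) = (7 + (2/9)*(-5)² + (8/9)*(-5))*(j - 1*5) = (7 + (2/9)*25 - 40/9)*(j - 5) = (7 + 50/9 - 40/9)*(-5 + j) = 73*(-5 + j)/9 = -365/9 + 73*j/9)
q(-10)*(-447 - 441) = (-365/9 + (73/9)*(-10))*(-447 - 441) = (-365/9 - 730/9)*(-888) = -365/3*(-888) = 108040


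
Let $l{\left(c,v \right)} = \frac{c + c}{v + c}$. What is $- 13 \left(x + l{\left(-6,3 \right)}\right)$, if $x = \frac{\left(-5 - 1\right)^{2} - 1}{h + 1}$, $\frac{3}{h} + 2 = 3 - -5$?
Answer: $- \frac{1066}{3} \approx -355.33$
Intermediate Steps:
$h = \frac{1}{2}$ ($h = \frac{3}{-2 + \left(3 - -5\right)} = \frac{3}{-2 + \left(3 + 5\right)} = \frac{3}{-2 + 8} = \frac{3}{6} = 3 \cdot \frac{1}{6} = \frac{1}{2} \approx 0.5$)
$l{\left(c,v \right)} = \frac{2 c}{c + v}$
$x = \frac{70}{3}$ ($x = \frac{\left(-5 - 1\right)^{2} - 1}{\frac{1}{2} + 1} = \frac{\left(-6\right)^{2} - 1}{\frac{3}{2}} = \left(36 - 1\right) \frac{2}{3} = 35 \cdot \frac{2}{3} = \frac{70}{3} \approx 23.333$)
$- 13 \left(x + l{\left(-6,3 \right)}\right) = - 13 \left(\frac{70}{3} + 2 \left(-6\right) \frac{1}{-6 + 3}\right) = - 13 \left(\frac{70}{3} + 2 \left(-6\right) \frac{1}{-3}\right) = - 13 \left(\frac{70}{3} + 2 \left(-6\right) \left(- \frac{1}{3}\right)\right) = - 13 \left(\frac{70}{3} + 4\right) = \left(-13\right) \frac{82}{3} = - \frac{1066}{3}$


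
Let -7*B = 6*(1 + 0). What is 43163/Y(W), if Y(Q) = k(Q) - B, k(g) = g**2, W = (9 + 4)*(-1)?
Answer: 302141/1189 ≈ 254.11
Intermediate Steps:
B = -6/7 (B = -6*(1 + 0)/7 = -6/7 ≈ -0.85714)
W = -13 (W = 13*(-1) = -13)
Y(Q) = 6/7 + Q**2 (Y(Q) = Q**2 - 1*(-6/7) = Q**2 + 6/7 = 6/7 + Q**2)
43163/Y(W) = 43163/(6/7 + (-13)**2) = 43163/(6/7 + 169) = 43163/(1189/7) = 43163*(7/1189) = 302141/1189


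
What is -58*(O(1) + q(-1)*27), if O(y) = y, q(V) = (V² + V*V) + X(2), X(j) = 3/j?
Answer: -5539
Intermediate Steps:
q(V) = 3/2 + 2*V² (q(V) = (V² + V*V) + 3/2 = (V² + V²) + 3*(½) = 2*V² + 3/2 = 3/2 + 2*V²)
-58*(O(1) + q(-1)*27) = -58*(1 + (3/2 + 2*(-1)²)*27) = -58*(1 + (3/2 + 2*1)*27) = -58*(1 + (3/2 + 2)*27) = -58*(1 + (7/2)*27) = -58*(1 + 189/2) = -58*191/2 = -5539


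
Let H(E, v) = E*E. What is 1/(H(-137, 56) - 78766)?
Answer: -1/59997 ≈ -1.6668e-5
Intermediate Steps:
H(E, v) = E**2
1/(H(-137, 56) - 78766) = 1/((-137)**2 - 78766) = 1/(18769 - 78766) = 1/(-59997) = -1/59997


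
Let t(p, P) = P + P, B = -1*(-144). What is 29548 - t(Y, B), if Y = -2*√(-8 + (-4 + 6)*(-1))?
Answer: 29260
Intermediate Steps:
B = 144
Y = -2*I*√10 (Y = -2*√(-8 + 2*(-1)) = -2*√(-8 - 2) = -2*I*√10 ≈ -6.3246*I)
t(p, P) = 2*P
29548 - t(Y, B) = 29548 - 2*144 = 29548 - 1*288 = 29548 - 288 = 29260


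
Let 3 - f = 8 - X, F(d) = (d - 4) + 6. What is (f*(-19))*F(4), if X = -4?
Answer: 1026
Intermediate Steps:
F(d) = 2 + d (F(d) = (-4 + d) + 6 = 2 + d)
f = -9 (f = 3 - (8 - 1*(-4)) = 3 - (8 + 4) = 3 - 1*12 = 3 - 12 = -9)
(f*(-19))*F(4) = (-9*(-19))*(2 + 4) = 171*6 = 1026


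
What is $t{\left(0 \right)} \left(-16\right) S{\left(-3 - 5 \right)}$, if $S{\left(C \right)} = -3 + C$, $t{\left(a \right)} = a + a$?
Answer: $0$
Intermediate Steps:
$t{\left(a \right)} = 2 a$
$t{\left(0 \right)} \left(-16\right) S{\left(-3 - 5 \right)} = 2 \cdot 0 \left(-16\right) \left(-3 - 8\right) = 0 \left(-16\right) \left(-3 - 8\right) = 0 \left(-3 - 8\right) = 0 \left(-11\right) = 0$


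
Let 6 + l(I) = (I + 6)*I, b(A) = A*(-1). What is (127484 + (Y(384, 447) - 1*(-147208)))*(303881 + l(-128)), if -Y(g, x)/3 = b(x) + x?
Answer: 87761621772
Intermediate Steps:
b(A) = -A
Y(g, x) = 0 (Y(g, x) = -3*(-x + x) = -3*0 = 0)
l(I) = -6 + I*(6 + I) (l(I) = -6 + (I + 6)*I = -6 + (6 + I)*I = -6 + I*(6 + I))
(127484 + (Y(384, 447) - 1*(-147208)))*(303881 + l(-128)) = (127484 + (0 - 1*(-147208)))*(303881 + (-6 + (-128)² + 6*(-128))) = (127484 + (0 + 147208))*(303881 + (-6 + 16384 - 768)) = (127484 + 147208)*(303881 + 15610) = 274692*319491 = 87761621772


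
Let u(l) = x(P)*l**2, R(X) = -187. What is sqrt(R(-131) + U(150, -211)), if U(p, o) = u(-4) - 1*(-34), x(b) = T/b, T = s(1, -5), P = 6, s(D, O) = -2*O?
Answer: I*sqrt(1137)/3 ≈ 11.24*I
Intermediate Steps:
T = 10 (T = -2*(-5) = 10)
x(b) = 10/b
u(l) = 5*l**2/3 (u(l) = (10/6)*l**2 = (10*(1/6))*l**2 = 5*l**2/3)
U(p, o) = 182/3 (U(p, o) = (5/3)*(-4)**2 - 1*(-34) = (5/3)*16 + 34 = 80/3 + 34 = 182/3)
sqrt(R(-131) + U(150, -211)) = sqrt(-187 + 182/3) = sqrt(-379/3) = I*sqrt(1137)/3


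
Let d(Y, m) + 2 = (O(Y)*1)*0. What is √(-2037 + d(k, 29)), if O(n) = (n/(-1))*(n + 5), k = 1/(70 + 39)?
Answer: I*√2039 ≈ 45.155*I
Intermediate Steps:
k = 1/109 ≈ 0.0091743
O(n) = -n*(5 + n) (O(n) = (n*(-1))*(5 + n) = (-n)*(5 + n) = -n*(5 + n))
d(Y, m) = -2 (d(Y, m) = -2 + (-Y*(5 + Y)*1)*0 = -2 - Y*(5 + Y)*0 = -2 + 0 = -2)
√(-2037 + d(k, 29)) = √(-2037 - 2) = √(-2039) = I*√2039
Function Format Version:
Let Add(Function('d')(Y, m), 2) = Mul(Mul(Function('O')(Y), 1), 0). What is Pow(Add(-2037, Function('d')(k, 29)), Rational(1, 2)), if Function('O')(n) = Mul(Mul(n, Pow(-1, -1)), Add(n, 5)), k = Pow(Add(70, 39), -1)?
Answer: Mul(I, Pow(2039, Rational(1, 2))) ≈ Mul(45.155, I)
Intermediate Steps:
k = Rational(1, 109) (k = Pow(109, -1) = Rational(1, 109) ≈ 0.0091743)
Function('O')(n) = Mul(-1, n, Add(5, n)) (Function('O')(n) = Mul(Mul(n, -1), Add(5, n)) = Mul(Mul(-1, n), Add(5, n)) = Mul(-1, n, Add(5, n)))
Function('d')(Y, m) = -2 (Function('d')(Y, m) = Add(-2, Mul(Mul(Mul(-1, Y, Add(5, Y)), 1), 0)) = Add(-2, Mul(Mul(-1, Y, Add(5, Y)), 0)) = Add(-2, 0) = -2)
Pow(Add(-2037, Function('d')(k, 29)), Rational(1, 2)) = Pow(Add(-2037, -2), Rational(1, 2)) = Pow(-2039, Rational(1, 2)) = Mul(I, Pow(2039, Rational(1, 2)))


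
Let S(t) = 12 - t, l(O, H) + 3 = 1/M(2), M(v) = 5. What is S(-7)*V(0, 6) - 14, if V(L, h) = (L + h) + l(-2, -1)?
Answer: 234/5 ≈ 46.800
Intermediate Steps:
l(O, H) = -14/5 (l(O, H) = -3 + 1/5 = -3 + ⅕ = -14/5)
V(L, h) = -14/5 + L + h (V(L, h) = (L + h) - 14/5 = -14/5 + L + h)
S(-7)*V(0, 6) - 14 = (12 - 1*(-7))*(-14/5 + 0 + 6) - 14 = (12 + 7)*(16/5) - 14 = 19*(16/5) - 14 = 304/5 - 14 = 234/5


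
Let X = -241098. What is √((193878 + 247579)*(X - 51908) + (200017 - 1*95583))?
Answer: 2*I*√32337361327 ≈ 3.5965e+5*I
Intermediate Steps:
√((193878 + 247579)*(X - 51908) + (200017 - 1*95583)) = √((193878 + 247579)*(-241098 - 51908) + (200017 - 1*95583)) = √(441457*(-293006) + (200017 - 95583)) = √(-129349549742 + 104434) = √(-129349445308) = 2*I*√32337361327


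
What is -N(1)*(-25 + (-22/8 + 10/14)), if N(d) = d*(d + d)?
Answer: 757/14 ≈ 54.071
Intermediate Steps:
N(d) = 2*d² (N(d) = d*(2*d) = 2*d²)
-N(1)*(-25 + (-22/8 + 10/14)) = -2*1²*(-25 + (-22/8 + 10/14)) = -2*1*(-25 + (-22*⅛ + 10*(1/14))) = -2*(-25 + (-11/4 + 5/7)) = -2*(-25 - 57/28) = -2*(-757)/28 = -1*(-757/14) = 757/14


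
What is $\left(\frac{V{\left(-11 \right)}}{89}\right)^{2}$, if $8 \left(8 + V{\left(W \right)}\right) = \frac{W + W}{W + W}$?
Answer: $\frac{3969}{506944} \approx 0.0078293$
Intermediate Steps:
$V{\left(W \right)} = - \frac{63}{8}$ ($V{\left(W \right)} = -8 + \frac{\left(W + W\right) \frac{1}{W + W}}{8} = -8 + \frac{2 W \frac{1}{2 W}}{8} = -8 + \frac{1}{8} \cdot 1 = -8 + \frac{1}{8} = - \frac{63}{8}$)
$\left(\frac{V{\left(-11 \right)}}{89}\right)^{2} = \left(- \frac{63}{8 \cdot 89}\right)^{2} = \left(\left(- \frac{63}{8}\right) \frac{1}{89}\right)^{2} = \left(- \frac{63}{712}\right)^{2} = \frac{3969}{506944}$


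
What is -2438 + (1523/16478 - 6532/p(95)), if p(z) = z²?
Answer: -362658499321/148713950 ≈ -2438.6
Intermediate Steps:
-2438 + (1523/16478 - 6532/p(95)) = -2438 + (1523/16478 - 6532/(95²)) = -2438 + (1523*(1/16478) - 6532/9025) = -2438 + (1523/16478 - 6532*1/9025) = -2438 + (1523/16478 - 6532/9025) = -2438 - 93889221/148713950 = -362658499321/148713950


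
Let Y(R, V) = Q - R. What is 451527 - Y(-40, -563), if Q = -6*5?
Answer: 451517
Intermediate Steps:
Q = -30
Y(R, V) = -30 - R
451527 - Y(-40, -563) = 451527 - (-30 - 1*(-40)) = 451527 - (-30 + 40) = 451527 - 1*10 = 451527 - 10 = 451517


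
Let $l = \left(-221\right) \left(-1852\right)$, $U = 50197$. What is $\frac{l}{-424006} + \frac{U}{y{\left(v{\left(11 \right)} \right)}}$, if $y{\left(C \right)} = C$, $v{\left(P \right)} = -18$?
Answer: $- \frac{10645598219}{3816054} \approx -2789.7$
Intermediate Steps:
$l = 409292$
$\frac{l}{-424006} + \frac{U}{y{\left(v{\left(11 \right)} \right)}} = \frac{409292}{-424006} + \frac{50197}{-18} = 409292 \left(- \frac{1}{424006}\right) + 50197 \left(- \frac{1}{18}\right) = - \frac{204646}{212003} - \frac{50197}{18} = - \frac{10645598219}{3816054}$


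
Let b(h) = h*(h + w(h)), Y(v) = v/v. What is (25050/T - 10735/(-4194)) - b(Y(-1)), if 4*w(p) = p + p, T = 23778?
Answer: 5853587/2770137 ≈ 2.1131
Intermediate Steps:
w(p) = p/2 (w(p) = (p + p)/4 = (2*p)/4 = p/2)
Y(v) = 1
b(h) = 3*h²/2 (b(h) = h*(h + h/2) = h*(3*h/2) = 3*h²/2)
(25050/T - 10735/(-4194)) - b(Y(-1)) = (25050/23778 - 10735/(-4194)) - 3*1²/2 = (25050*(1/23778) - 10735*(-1/4194)) - 3/2 = (4175/3963 + 10735/4194) - 1*3/2 = 20017585/5540274 - 3/2 = 5853587/2770137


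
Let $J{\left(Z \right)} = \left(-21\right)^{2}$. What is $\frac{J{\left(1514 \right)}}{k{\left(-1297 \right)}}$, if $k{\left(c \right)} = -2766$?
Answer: $- \frac{147}{922} \approx -0.15944$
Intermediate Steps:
$J{\left(Z \right)} = 441$
$\frac{J{\left(1514 \right)}}{k{\left(-1297 \right)}} = \frac{441}{-2766} = 441 \left(- \frac{1}{2766}\right) = - \frac{147}{922}$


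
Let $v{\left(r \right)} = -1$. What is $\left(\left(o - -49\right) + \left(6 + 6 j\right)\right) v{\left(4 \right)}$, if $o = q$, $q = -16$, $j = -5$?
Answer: $-9$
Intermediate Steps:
$o = -16$
$\left(\left(o - -49\right) + \left(6 + 6 j\right)\right) v{\left(4 \right)} = \left(\left(-16 - -49\right) + \left(6 + 6 \left(-5\right)\right)\right) \left(-1\right) = \left(\left(-16 + 49\right) + \left(6 - 30\right)\right) \left(-1\right) = \left(33 - 24\right) \left(-1\right) = 9 \left(-1\right) = -9$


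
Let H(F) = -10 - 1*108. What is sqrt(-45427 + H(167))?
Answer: I*sqrt(45545) ≈ 213.41*I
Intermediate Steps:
H(F) = -118 (H(F) = -10 - 108 = -118)
sqrt(-45427 + H(167)) = sqrt(-45427 - 118) = sqrt(-45545) = I*sqrt(45545)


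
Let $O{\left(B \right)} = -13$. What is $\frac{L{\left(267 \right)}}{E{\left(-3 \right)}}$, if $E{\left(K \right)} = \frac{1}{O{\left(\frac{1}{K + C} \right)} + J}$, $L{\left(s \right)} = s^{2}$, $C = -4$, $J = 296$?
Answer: $20174787$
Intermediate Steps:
$E{\left(K \right)} = \frac{1}{283}$ ($E{\left(K \right)} = \frac{1}{-13 + 296} = \frac{1}{283}$)
$\frac{L{\left(267 \right)}}{E{\left(-3 \right)}} = 267^{2} \frac{1}{\frac{1}{283}} = 71289 \cdot 283 = 20174787$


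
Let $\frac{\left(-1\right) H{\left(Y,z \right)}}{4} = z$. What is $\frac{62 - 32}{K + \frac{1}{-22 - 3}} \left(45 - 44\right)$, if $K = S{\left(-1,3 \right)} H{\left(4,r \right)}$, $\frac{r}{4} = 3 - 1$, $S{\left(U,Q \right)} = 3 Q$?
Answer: $- \frac{750}{7201} \approx -0.10415$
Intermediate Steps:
$r = 8$ ($r = 4 \left(3 - 1\right) = 4 \cdot 2 = 8$)
$H{\left(Y,z \right)} = - 4 z$
$K = -288$ ($K = 3 \cdot 3 \left(\left(-4\right) 8\right) = 9 \left(-32\right) = -288$)
$\frac{62 - 32}{K + \frac{1}{-22 - 3}} \left(45 - 44\right) = \frac{62 - 32}{-288 + \frac{1}{-22 - 3}} \left(45 - 44\right) = \frac{30}{-288 + \frac{1}{-25}} \cdot 1 = \frac{30}{-288 - \frac{1}{25}} \cdot 1 = \frac{30}{- \frac{7201}{25}} \cdot 1 = 30 \left(- \frac{25}{7201}\right) 1 = \left(- \frac{750}{7201}\right) 1 = - \frac{750}{7201}$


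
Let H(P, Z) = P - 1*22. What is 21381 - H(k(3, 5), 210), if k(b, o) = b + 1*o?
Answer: 21395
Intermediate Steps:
k(b, o) = b + o
H(P, Z) = -22 + P (H(P, Z) = P - 22 = -22 + P)
21381 - H(k(3, 5), 210) = 21381 - (-22 + (3 + 5)) = 21381 - (-22 + 8) = 21381 - 1*(-14) = 21381 + 14 = 21395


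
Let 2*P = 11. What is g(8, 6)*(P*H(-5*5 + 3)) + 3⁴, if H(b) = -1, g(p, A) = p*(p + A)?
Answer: -535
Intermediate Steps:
g(p, A) = p*(A + p)
P = 11/2 (P = (½)*11 = 11/2 ≈ 5.5000)
g(8, 6)*(P*H(-5*5 + 3)) + 3⁴ = (8*(6 + 8))*((11/2)*(-1)) + 3⁴ = (8*14)*(-11/2) + 81 = 112*(-11/2) + 81 = -616 + 81 = -535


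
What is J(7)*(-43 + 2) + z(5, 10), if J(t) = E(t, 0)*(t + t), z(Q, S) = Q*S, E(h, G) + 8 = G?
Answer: 4642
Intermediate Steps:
E(h, G) = -8 + G
J(t) = -16*t (J(t) = (-8 + 0)*(t + t) = -16*t)
J(7)*(-43 + 2) + z(5, 10) = (-16*7)*(-43 + 2) + 5*10 = -112*(-41) + 50 = 4592 + 50 = 4642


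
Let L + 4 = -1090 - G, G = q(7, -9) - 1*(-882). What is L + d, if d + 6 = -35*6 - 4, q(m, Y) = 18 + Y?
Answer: -2205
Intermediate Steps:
d = -220 (d = -6 + (-35*6 - 4) = -6 + (-210 - 4) = -6 - 214 = -220)
G = 891 (G = (18 - 9) - 1*(-882) = 9 + 882 = 891)
L = -1985 (L = -4 + (-1090 - 1*891) = -4 + (-1090 - 891) = -4 - 1981 = -1985)
L + d = -1985 - 220 = -2205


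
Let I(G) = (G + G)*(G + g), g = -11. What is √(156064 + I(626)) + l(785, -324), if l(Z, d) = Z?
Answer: 785 + 2*√231511 ≈ 1747.3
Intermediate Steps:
I(G) = 2*G*(-11 + G) (I(G) = (G + G)*(G - 11) = (2*G)*(-11 + G) = 2*G*(-11 + G))
√(156064 + I(626)) + l(785, -324) = √(156064 + 2*626*(-11 + 626)) + 785 = √(156064 + 2*626*615) + 785 = √(156064 + 769980) + 785 = √926044 + 785 = 2*√231511 + 785 = 785 + 2*√231511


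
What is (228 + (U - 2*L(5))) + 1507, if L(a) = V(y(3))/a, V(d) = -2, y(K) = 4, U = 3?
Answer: 8694/5 ≈ 1738.8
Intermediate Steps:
L(a) = -2/a
(228 + (U - 2*L(5))) + 1507 = (228 + (3 - (-4)/5)) + 1507 = (228 + (3 - 2*(-2/5))) + 1507 = (228 + (3 + 4/5)) + 1507 = (228 + 19/5) + 1507 = 1159/5 + 1507 = 8694/5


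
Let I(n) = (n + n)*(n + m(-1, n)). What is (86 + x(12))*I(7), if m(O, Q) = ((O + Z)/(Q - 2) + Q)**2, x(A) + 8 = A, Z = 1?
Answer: 70560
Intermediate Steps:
x(A) = -8 + A
m(O, Q) = (Q + (1 + O)/(-2 + Q))**2 (m(O, Q) = ((O + 1)/(Q - 2) + Q)**2 = ((1 + O)/(-2 + Q) + Q)**2 = (Q + (1 + O)/(-2 + Q))**2)
I(n) = 2*n*(n + (n**2 - 2*n)**2/(-2 + n)**2) (I(n) = (n + n)*(n + (1 - 1 + n**2 - 2*n)**2/(-2 + n)**2) = (2*n)*(n + (n**2 - 2*n)**2/(-2 + n)**2) = 2*n*(n + (n**2 - 2*n)**2/(-2 + n)**2))
(86 + x(12))*I(7) = (86 + (-8 + 12))*(2*7**2*(1 + 7)) = (86 + 4)*(2*49*8) = 90*784 = 70560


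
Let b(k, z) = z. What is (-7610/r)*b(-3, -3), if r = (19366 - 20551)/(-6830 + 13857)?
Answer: -10695094/79 ≈ -1.3538e+5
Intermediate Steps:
r = -1185/7027 ≈ -0.16864
(-7610/r)*b(-3, -3) = -7610/(-1185/7027)*(-3) = -7610*(-7027/1185)*(-3) = (10695094/237)*(-3) = -10695094/79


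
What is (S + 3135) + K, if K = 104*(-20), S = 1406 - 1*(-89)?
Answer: 2550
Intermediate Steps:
S = 1495 (S = 1406 + 89 = 1495)
K = -2080
(S + 3135) + K = (1495 + 3135) - 2080 = 4630 - 2080 = 2550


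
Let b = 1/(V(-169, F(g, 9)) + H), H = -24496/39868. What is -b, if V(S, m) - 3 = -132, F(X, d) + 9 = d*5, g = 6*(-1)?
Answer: 9967/1291867 ≈ 0.0077152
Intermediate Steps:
g = -6
F(X, d) = -9 + 5*d (F(X, d) = -9 + d*5 = -9 + 5*d)
V(S, m) = -129 (V(S, m) = 3 - 132 = -129)
H = -6124/9967 (H = -24496*1/39868 = -6124/9967 ≈ -0.61443)
b = -9967/1291867 (b = 1/(-129 - 6124/9967) = 1/(-1291867/9967) = -9967/1291867 ≈ -0.0077152)
-b = -1*(-9967/1291867) = 9967/1291867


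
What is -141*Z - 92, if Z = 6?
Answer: -938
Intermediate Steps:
-141*Z - 92 = -141*6 - 92 = -846 - 92 = -938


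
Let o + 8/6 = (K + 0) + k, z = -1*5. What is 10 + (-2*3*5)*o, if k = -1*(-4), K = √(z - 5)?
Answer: -70 - 30*I*√10 ≈ -70.0 - 94.868*I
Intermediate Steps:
z = -5
K = I*√10 (K = √(-5 - 5) = √(-10) = I*√10 ≈ 3.1623*I)
k = 4
o = 8/3 + I*√10 (o = -4/3 + ((I*√10 + 0) + 4) = -4/3 + (I*√10 + 4) = -4/3 + (4 + I*√10) = 8/3 + I*√10 ≈ 2.6667 + 3.1623*I)
10 + (-2*3*5)*o = 10 + (-2*3*5)*(8/3 + I*√10) = 10 + (-6*5)*(8/3 + I*√10) = 10 - 30*(8/3 + I*√10) = 10 + (-80 - 30*I*√10) = -70 - 30*I*√10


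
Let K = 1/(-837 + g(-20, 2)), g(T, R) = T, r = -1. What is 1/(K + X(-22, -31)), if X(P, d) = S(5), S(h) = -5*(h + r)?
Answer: -857/17141 ≈ -0.049997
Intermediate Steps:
K = -1/857 (K = 1/(-837 - 20) = 1/(-857) = -1/857 ≈ -0.0011669)
S(h) = 5 - 5*h (S(h) = -5*(h - 1) = -5*(-1 + h) = 5 - 5*h)
X(P, d) = -20 (X(P, d) = 5 - 5*5 = 5 - 25 = -20)
1/(K + X(-22, -31)) = 1/(-1/857 - 20) = 1/(-17141/857) = -857/17141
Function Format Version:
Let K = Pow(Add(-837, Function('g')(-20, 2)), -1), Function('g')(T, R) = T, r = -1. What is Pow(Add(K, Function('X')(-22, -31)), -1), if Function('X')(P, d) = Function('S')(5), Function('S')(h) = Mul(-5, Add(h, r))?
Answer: Rational(-857, 17141) ≈ -0.049997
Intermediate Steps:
K = Rational(-1, 857) (K = Pow(Add(-837, -20), -1) = Pow(-857, -1) = Rational(-1, 857) ≈ -0.0011669)
Function('S')(h) = Add(5, Mul(-5, h)) (Function('S')(h) = Mul(-5, Add(h, -1)) = Mul(-5, Add(-1, h)) = Add(5, Mul(-5, h)))
Function('X')(P, d) = -20 (Function('X')(P, d) = Add(5, Mul(-5, 5)) = Add(5, -25) = -20)
Pow(Add(K, Function('X')(-22, -31)), -1) = Pow(Add(Rational(-1, 857), -20), -1) = Pow(Rational(-17141, 857), -1) = Rational(-857, 17141)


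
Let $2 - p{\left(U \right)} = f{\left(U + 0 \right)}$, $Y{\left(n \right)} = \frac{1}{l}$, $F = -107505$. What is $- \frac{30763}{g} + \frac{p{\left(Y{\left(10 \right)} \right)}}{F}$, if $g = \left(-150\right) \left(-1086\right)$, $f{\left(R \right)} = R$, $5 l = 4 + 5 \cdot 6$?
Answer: $- \frac{1249491749}{6615857700} \approx -0.18886$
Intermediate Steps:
$l = \frac{34}{5}$ ($l = \frac{4 + 5 \cdot 6}{5} = \frac{4 + 30}{5} = \frac{1}{5} \cdot 34 = \frac{34}{5} \approx 6.8$)
$Y{\left(n \right)} = \frac{5}{34}$ ($Y{\left(n \right)} = \frac{1}{\frac{34}{5}} = \frac{5}{34}$)
$p{\left(U \right)} = 2 - U$ ($p{\left(U \right)} = 2 - \left(U + 0\right) = 2 - U$)
$g = 162900$
$- \frac{30763}{g} + \frac{p{\left(Y{\left(10 \right)} \right)}}{F} = - \frac{30763}{162900} + \frac{2 - \frac{5}{34}}{-107505} = \left(-30763\right) \frac{1}{162900} + \left(2 - \frac{5}{34}\right) \left(- \frac{1}{107505}\right) = - \frac{30763}{162900} + \frac{63}{34} \left(- \frac{1}{107505}\right) = - \frac{30763}{162900} - \frac{7}{406130} = - \frac{1249491749}{6615857700}$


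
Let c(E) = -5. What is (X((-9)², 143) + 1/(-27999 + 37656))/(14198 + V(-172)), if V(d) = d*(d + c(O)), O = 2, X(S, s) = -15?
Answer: -72427/215553897 ≈ -0.00033600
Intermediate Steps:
V(d) = d*(-5 + d) (V(d) = d*(d - 5) = d*(-5 + d))
(X((-9)², 143) + 1/(-27999 + 37656))/(14198 + V(-172)) = (-15 + 1/(-27999 + 37656))/(14198 - 172*(-5 - 172)) = (-15 + 1/9657)/(14198 - 172*(-177)) = (-15 + 1/9657)/(14198 + 30444) = -144854/9657/44642 = -144854/9657*1/44642 = -72427/215553897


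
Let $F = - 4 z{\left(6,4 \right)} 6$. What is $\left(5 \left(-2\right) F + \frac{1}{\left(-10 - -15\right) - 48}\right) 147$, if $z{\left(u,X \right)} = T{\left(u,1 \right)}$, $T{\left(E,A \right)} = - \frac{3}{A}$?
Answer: $- \frac{4551267}{43} \approx -1.0584 \cdot 10^{5}$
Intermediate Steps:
$z{\left(u,X \right)} = -3$ ($z{\left(u,X \right)} = - \frac{3}{1} = \left(-3\right) 1 = -3$)
$F = 72$ ($F = \left(-4\right) \left(-3\right) 6 = 12 \cdot 6 = 72$)
$\left(5 \left(-2\right) F + \frac{1}{\left(-10 - -15\right) - 48}\right) 147 = \left(5 \left(-2\right) 72 + \frac{1}{\left(-10 - -15\right) - 48}\right) 147 = \left(\left(-10\right) 72 + \frac{1}{\left(-10 + 15\right) - 48}\right) 147 = \left(-720 + \frac{1}{5 - 48}\right) 147 = \left(-720 + \frac{1}{-43}\right) 147 = \left(-720 - \frac{1}{43}\right) 147 = \left(- \frac{30961}{43}\right) 147 = - \frac{4551267}{43}$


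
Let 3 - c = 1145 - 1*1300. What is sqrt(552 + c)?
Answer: sqrt(710) ≈ 26.646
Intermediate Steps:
c = 158 (c = 3 - (1145 - 1*1300) = 3 - (1145 - 1300) = 3 - 1*(-155) = 3 + 155 = 158)
sqrt(552 + c) = sqrt(552 + 158) = sqrt(710)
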